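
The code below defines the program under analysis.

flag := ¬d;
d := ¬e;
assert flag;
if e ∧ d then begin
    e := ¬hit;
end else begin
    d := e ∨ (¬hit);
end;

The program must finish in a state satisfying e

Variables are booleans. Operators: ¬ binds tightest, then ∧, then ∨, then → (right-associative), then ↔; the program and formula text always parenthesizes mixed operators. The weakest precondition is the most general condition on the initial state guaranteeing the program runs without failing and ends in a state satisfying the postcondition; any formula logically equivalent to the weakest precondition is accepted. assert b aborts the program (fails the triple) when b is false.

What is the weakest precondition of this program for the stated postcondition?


Working backward. After the program, e must hold.
Then branch requires ¬hit; else branch requires e.
Before the if: ((e ∧ d) → (¬hit)) ∧ ((¬(e ∧ d)) → e)
Before assert flag: flag ∧ ((e ∧ d) → (¬hit)) ∧ ((¬(e ∧ d)) → e)
Before d := ¬e: flag ∧ e
Before flag := ¬d: (¬d) ∧ e
Answer: WP = (¬d) ∧ e


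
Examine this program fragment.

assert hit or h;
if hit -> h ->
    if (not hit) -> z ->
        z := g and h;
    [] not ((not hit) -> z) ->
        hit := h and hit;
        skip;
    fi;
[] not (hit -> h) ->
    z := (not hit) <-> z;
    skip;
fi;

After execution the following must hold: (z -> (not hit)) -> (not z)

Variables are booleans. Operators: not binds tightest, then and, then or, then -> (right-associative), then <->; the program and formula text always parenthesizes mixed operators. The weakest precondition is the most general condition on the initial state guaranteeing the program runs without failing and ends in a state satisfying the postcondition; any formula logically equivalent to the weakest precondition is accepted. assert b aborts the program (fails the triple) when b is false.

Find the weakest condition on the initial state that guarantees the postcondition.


Working backward. After the program, (z -> (not hit)) -> (not z) must hold.
Then branch requires (((not hit) -> z) -> (((g and h) -> (not hit)) -> (not (g and h)))) and ((not ((not hit) -> z)) -> ((z -> (not (h and hit))) -> (not z))); else branch requires (((not hit) <-> z) -> (not hit)) -> (not ((not hit) <-> z)).
Before the if: ((hit -> h) -> ((((not hit) -> z) -> (((g and h) -> (not hit)) -> (not (g and h)))) and ((not ((not hit) -> z)) -> ((z -> (not (h and hit))) -> (not z))))) and ((not (hit -> h)) -> ((((not hit) <-> z) -> (not hit)) -> (not ((not hit) <-> z))))
Before assert hit or h: (hit or h) and ((hit -> h) -> ((((not hit) -> z) -> (((g and h) -> (not hit)) -> (not (g and h)))) and ((not ((not hit) -> z)) -> ((z -> (not (h and hit))) -> (not z))))) and ((not (hit -> h)) -> ((((not hit) <-> z) -> (not hit)) -> (not ((not hit) <-> z))))
Answer: WP = (hit or h) and ((hit -> h) -> ((((not hit) -> z) -> (((g and h) -> (not hit)) -> (not (g and h)))) and ((not ((not hit) -> z)) -> ((z -> (not (h and hit))) -> (not z))))) and ((not (hit -> h)) -> ((((not hit) <-> z) -> (not hit)) -> (not ((not hit) <-> z))))


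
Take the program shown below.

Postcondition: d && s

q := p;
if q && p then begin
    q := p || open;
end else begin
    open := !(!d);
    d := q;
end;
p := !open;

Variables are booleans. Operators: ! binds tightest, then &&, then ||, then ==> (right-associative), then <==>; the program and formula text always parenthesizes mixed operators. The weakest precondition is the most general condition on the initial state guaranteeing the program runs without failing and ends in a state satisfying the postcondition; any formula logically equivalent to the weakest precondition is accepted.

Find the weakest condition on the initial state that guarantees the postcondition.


Working backward. After the program, d && s must hold.
Before p := !open: d && s
Then branch requires d && s; else branch requires q && s.
Before the if: ((q && p) ==> (d && s)) && ((!(q && p)) ==> (q && s))
Before q := p: (p ==> (d && s)) && ((!p) ==> (p && s))
Answer: WP = (p ==> (d && s)) && ((!p) ==> (p && s))


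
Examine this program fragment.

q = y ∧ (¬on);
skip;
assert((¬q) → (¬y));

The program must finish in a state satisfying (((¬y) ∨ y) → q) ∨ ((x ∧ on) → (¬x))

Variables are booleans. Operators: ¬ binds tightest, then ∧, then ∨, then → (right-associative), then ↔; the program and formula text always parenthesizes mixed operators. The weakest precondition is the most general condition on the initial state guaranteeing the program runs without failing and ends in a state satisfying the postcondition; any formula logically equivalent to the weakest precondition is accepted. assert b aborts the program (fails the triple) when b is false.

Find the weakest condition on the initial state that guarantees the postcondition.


Working backward. After the program, the postcondition (((¬y) ∨ y) → q) ∨ ((x ∧ on) → (¬x)) must hold; in canonical form it is q ∨ ((x ∧ on) → (¬x)).
Before assert (¬q) → (¬y): ((¬q) → (¬y)) ∧ (q ∨ ((x ∧ on) → (¬x)))
Before skip: ((¬q) → (¬y)) ∧ (q ∨ ((x ∧ on) → (¬x)))
Before q := y ∧ (¬on): ((¬(y ∧ (¬on))) → (¬y)) ∧ ((y ∧ (¬on)) ∨ ((x ∧ on) → (¬x)))
Answer: WP = ((¬(y ∧ (¬on))) → (¬y)) ∧ ((y ∧ (¬on)) ∨ ((x ∧ on) → (¬x)))


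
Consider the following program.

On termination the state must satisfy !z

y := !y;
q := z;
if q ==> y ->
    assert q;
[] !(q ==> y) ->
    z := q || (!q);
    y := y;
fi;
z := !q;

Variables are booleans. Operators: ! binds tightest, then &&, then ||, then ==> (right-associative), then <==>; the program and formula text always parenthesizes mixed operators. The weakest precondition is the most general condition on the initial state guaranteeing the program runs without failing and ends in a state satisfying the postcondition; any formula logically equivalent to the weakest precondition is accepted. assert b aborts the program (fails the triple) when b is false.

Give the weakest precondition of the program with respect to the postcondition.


Working backward. After the program, !z must hold.
Before z := !q: q
Then branch requires q; else branch requires q.
Before the if: ((q ==> y) ==> q) && ((!(q ==> y)) ==> q)
Before q := z: ((z ==> y) ==> z) && ((!(z ==> y)) ==> z)
Before y := !y: ((z ==> (!y)) ==> z) && ((!(z ==> (!y))) ==> z)
Answer: WP = ((z ==> (!y)) ==> z) && ((!(z ==> (!y))) ==> z)


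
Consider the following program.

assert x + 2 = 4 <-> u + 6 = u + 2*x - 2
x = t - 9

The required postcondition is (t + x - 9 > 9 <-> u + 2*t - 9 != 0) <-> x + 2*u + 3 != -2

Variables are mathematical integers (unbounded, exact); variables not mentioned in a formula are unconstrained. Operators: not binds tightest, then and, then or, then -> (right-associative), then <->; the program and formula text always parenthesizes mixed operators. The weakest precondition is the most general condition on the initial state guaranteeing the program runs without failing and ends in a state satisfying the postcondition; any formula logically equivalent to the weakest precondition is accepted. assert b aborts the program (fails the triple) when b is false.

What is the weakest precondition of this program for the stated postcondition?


Working backward. After the program, the postcondition (t + x - 9 > 9 <-> u + 2*t - 9 != 0) <-> x + 2*u + 3 != -2 must hold; in canonical form it is (t + x > 18 <-> 2*t + u != 9) <-> 2*u + x != -5.
Before x := t - 9: (2*t > 27 <-> 2*t + u != 9) <-> t + 2*u != 4
Before assert x + 2 = 4 <-> u + 6 = u + 2*x - 2: (x = 2 <-> 2*x = 8) and ((2*t > 27 <-> 2*t + u != 9) <-> t + 2*u != 4)
Answer: WP = (x = 2 <-> 2*x = 8) and ((2*t > 27 <-> 2*t + u != 9) <-> t + 2*u != 4)


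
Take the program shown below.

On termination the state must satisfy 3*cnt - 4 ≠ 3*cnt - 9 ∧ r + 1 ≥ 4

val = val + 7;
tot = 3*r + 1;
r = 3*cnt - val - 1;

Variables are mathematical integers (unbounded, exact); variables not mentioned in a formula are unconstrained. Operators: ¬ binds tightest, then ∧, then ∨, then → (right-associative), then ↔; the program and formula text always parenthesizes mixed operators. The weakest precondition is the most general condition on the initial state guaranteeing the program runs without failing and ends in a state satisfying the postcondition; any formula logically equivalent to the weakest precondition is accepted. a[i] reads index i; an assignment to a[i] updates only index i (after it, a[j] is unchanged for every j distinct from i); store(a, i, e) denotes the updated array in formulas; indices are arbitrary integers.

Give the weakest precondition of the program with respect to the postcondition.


Working backward. After the program, the postcondition 3*cnt - 4 ≠ 3*cnt - 9 ∧ r + 1 ≥ 4 must hold; in canonical form it is r ≥ 3.
Before r := 3*cnt - val - 1: 3*cnt ≥ val + 4
Before tot := 3*r + 1: 3*cnt ≥ val + 4
Before val := val + 7: 3*cnt ≥ val + 11
Answer: WP = 3*cnt ≥ val + 11


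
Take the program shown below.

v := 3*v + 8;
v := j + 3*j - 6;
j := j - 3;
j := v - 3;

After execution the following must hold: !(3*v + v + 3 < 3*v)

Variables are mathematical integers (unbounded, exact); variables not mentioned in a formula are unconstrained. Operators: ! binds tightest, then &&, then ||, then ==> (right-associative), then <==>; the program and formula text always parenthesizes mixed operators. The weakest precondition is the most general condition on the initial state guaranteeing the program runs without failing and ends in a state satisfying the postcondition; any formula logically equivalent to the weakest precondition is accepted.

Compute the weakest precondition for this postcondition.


Working backward. After the program, the postcondition !(3*v + v + 3 < 3*v) must hold; in canonical form it is !(v < -3).
Before j := v - 3: !(v < -3)
Before j := j - 3: !(v < -3)
Before v := j + 3*j - 6: !(4*j < 3)
Before v := 3*v + 8: !(4*j < 3)
Answer: WP = !(4*j < 3)


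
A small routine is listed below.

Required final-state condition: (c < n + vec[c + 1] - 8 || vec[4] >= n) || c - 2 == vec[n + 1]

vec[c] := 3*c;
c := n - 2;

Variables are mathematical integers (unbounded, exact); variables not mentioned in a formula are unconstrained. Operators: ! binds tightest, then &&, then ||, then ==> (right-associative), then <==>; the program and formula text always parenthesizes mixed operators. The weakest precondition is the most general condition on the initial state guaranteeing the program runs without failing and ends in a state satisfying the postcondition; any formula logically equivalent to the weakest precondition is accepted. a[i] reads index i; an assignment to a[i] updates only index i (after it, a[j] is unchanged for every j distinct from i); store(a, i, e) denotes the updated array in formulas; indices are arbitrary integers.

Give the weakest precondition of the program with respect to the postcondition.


Working backward. After the program, the postcondition (c < n + vec[c + 1] - 8 || vec[4] >= n) || c - 2 == vec[n + 1] must hold; in canonical form it is c < vec[c + 1] + n - 8 || vec[4] >= n || c == vec[n + 1] + 2.
Before c := n - 2: vec[n - 1] > 6 || vec[4] >= n || n == vec[n + 1] + 4
Before vec[c] := 3*c: store(vec, c, 3*c)[n - 1] > 6 || store(vec, c, 3*c)[4] >= n || n == store(vec, c, 3*c)[n + 1] + 4
Answer: WP = store(vec, c, 3*c)[n - 1] > 6 || store(vec, c, 3*c)[4] >= n || n == store(vec, c, 3*c)[n + 1] + 4


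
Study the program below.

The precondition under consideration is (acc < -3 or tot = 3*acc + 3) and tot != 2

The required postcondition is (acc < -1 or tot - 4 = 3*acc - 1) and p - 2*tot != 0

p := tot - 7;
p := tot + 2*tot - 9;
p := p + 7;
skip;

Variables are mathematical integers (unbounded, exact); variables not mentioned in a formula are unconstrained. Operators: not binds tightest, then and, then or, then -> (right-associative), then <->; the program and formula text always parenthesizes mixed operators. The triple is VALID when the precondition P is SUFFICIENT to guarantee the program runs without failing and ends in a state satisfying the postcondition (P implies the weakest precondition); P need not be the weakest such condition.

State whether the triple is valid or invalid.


Working backward. After the program, the postcondition (acc < -1 or tot - 4 = 3*acc - 1) and p - 2*tot != 0 must hold; in canonical form it is (acc < -1 or tot = 3*acc + 3) and p != 2*tot.
Before skip: (acc < -1 or tot = 3*acc + 3) and p != 2*tot
Before p := p + 7: (acc < -1 or tot = 3*acc + 3) and p != 2*tot - 7
Before p := tot + 2*tot - 9: (acc < -1 or tot = 3*acc + 3) and tot != 2
Before p := tot - 7: (acc < -1 or tot = 3*acc + 3) and tot != 2
The weakest precondition is (acc < -1 or tot = 3*acc + 3) and tot != 2.
Check whether (acc < -3 or tot = 3*acc + 3) and tot != 2 implies it.
Every state satisfying the precondition satisfies the weakest precondition: the implication holds.
Answer: valid


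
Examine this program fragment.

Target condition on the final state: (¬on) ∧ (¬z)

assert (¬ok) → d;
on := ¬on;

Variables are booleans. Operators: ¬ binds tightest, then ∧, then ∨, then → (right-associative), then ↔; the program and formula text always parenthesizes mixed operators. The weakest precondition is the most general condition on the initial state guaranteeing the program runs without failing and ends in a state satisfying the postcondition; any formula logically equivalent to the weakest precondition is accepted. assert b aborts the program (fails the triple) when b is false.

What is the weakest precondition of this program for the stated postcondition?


Working backward. After the program, (¬on) ∧ (¬z) must hold.
Before on := ¬on: on ∧ (¬z)
Before assert (¬ok) → d: ((¬ok) → d) ∧ on ∧ (¬z)
Answer: WP = ((¬ok) → d) ∧ on ∧ (¬z)


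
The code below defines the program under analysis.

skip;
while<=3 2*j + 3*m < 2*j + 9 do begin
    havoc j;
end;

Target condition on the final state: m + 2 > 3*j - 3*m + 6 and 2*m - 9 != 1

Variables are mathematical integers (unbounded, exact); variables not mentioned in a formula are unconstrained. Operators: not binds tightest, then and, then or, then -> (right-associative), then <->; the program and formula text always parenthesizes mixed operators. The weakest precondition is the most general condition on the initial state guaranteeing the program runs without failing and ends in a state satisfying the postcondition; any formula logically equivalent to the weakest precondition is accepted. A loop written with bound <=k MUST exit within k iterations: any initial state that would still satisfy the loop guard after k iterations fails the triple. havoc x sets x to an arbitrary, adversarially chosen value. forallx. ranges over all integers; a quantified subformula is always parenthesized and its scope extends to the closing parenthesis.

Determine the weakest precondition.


Working backward. After the program, the postcondition m + 2 > 3*j - 3*m + 6 and 2*m - 9 != 1 must hold; in canonical form it is 4*m > 3*j + 4 and 2*m != 10.
Before the loop (bound <=3), unroll the exhaustion recursion (WP_0 = exit-now case; WP_j = one more guarded iteration, up to j = 3):
  WP_0: (not (3*m < 9)) and 4*m > 3*j + 4 and 2*m != 10
  WP_1: (3*m < 9 -> (forall j_1. ((not (3*m < 9)) and 4*m > 3*j_1 + 4 and 2*m != 10))) and ((not (3*m < 9)) -> (4*m > 3*j + 4 and 2*m != 10))
  WP_2: (3*m < 9 -> (forall j_2. ((3*m < 9 -> (forall j_1. ((not (3*m < 9)) and 4*m > 3*j_1 + 4 and 2*m != 10))) and ((not (3*m < 9)) -> (4*m > 3*j_2 + 4 and 2*m != 10))))) and ((not (3*m < 9)) -> (4*m > 3*j + 4 and 2*m != 10))
  WP_3: (3*m < 9 -> (forall j_3. ((3*m < 9 -> (forall j_2. ((3*m < 9 -> (forall j_1. ((not (3*m < 9)) and 4*m > 3*j_1 + 4 and 2*m != 10))) and ((not (3*m < 9)) -> (4*m > 3*j_2 + 4 and 2*m != 10))))) and ((not (3*m < 9)) -> (4*m > 3*j_3 + 4 and 2*m != 10))))) and ((not (3*m < 9)) -> (4*m > 3*j + 4 and 2*m != 10))
So before the loop: (3*m < 9 -> (forall j_3. ((3*m < 9 -> (forall j_2. ((3*m < 9 -> (forall j_1. ((not (3*m < 9)) and 4*m > 3*j_1 + 4 and 2*m != 10))) and ((not (3*m < 9)) -> (4*m > 3*j_2 + 4 and 2*m != 10))))) and ((not (3*m < 9)) -> (4*m > 3*j_3 + 4 and 2*m != 10))))) and ((not (3*m < 9)) -> (4*m > 3*j + 4 and 2*m != 10))
Before skip: (3*m < 9 -> (forall j_3. ((3*m < 9 -> (forall j_2. ((3*m < 9 -> (forall j_1. ((not (3*m < 9)) and 4*m > 3*j_1 + 4 and 2*m != 10))) and ((not (3*m < 9)) -> (4*m > 3*j_2 + 4 and 2*m != 10))))) and ((not (3*m < 9)) -> (4*m > 3*j_3 + 4 and 2*m != 10))))) and ((not (3*m < 9)) -> (4*m > 3*j + 4 and 2*m != 10))
Answer: WP = (3*m < 9 -> (forall j_3. ((3*m < 9 -> (forall j_2. ((3*m < 9 -> (forall j_1. ((not (3*m < 9)) and 4*m > 3*j_1 + 4 and 2*m != 10))) and ((not (3*m < 9)) -> (4*m > 3*j_2 + 4 and 2*m != 10))))) and ((not (3*m < 9)) -> (4*m > 3*j_3 + 4 and 2*m != 10))))) and ((not (3*m < 9)) -> (4*m > 3*j + 4 and 2*m != 10))


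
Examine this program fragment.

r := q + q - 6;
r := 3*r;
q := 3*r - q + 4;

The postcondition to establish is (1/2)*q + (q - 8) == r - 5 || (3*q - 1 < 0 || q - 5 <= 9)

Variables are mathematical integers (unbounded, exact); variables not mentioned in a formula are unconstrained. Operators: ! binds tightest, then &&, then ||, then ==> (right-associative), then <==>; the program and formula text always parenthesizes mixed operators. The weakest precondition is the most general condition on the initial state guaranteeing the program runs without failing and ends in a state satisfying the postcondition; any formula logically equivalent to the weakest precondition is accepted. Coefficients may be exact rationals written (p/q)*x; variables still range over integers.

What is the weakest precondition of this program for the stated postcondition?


Working backward. After the program, the postcondition (1/2)*q + (q - 8) == r - 5 || (3*q - 1 < 0 || q - 5 <= 9) must hold; in canonical form it is (3/2)*q == r + 3 || 3*q < 1 || q <= 14.
Before q := 3*r - q + 4: (7/2)*r == (3/2)*q - 3 || 9*r < 3*q - 11 || 3*r <= q + 10
Before r := 3*r: (21/2)*r == (3/2)*q - 3 || 27*r < 3*q - 11 || 9*r <= q + 10
Before r := q + q - 6: (39/2)*q == 60 || 51*q < 151 || 17*q <= 64
Answer: WP = (39/2)*q == 60 || 51*q < 151 || 17*q <= 64


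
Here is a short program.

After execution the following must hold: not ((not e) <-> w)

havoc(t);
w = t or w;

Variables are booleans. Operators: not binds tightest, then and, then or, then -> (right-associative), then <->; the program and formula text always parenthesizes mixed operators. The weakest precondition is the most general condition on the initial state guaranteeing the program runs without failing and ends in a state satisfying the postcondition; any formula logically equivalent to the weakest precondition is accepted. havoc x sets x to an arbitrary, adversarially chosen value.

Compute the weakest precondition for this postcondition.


Working backward. After the program, not ((not e) <-> w) must hold.
Before w := t or w: not ((not e) <-> (t or w))
Before havoc t: e and (not ((not e) <-> w))
Answer: WP = e and (not ((not e) <-> w))


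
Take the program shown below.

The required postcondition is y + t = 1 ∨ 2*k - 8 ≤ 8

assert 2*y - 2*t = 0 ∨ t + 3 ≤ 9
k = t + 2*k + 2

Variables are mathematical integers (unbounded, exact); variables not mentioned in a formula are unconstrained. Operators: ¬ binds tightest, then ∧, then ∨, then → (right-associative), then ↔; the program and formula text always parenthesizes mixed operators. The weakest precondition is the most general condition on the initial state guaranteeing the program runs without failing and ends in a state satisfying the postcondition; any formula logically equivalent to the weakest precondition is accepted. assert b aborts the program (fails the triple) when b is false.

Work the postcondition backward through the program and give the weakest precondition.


Working backward. After the program, the postcondition y + t = 1 ∨ 2*k - 8 ≤ 8 must hold; in canonical form it is t + y = 1 ∨ 2*k ≤ 16.
Before k := t + 2*k + 2: t + y = 1 ∨ 4*k + 2*t ≤ 12
Before assert 2*y - 2*t = 0 ∨ t + 3 ≤ 9: (2*y = 2*t ∨ t ≤ 6) ∧ (t + y = 1 ∨ 4*k + 2*t ≤ 12)
Answer: WP = (2*y = 2*t ∨ t ≤ 6) ∧ (t + y = 1 ∨ 4*k + 2*t ≤ 12)


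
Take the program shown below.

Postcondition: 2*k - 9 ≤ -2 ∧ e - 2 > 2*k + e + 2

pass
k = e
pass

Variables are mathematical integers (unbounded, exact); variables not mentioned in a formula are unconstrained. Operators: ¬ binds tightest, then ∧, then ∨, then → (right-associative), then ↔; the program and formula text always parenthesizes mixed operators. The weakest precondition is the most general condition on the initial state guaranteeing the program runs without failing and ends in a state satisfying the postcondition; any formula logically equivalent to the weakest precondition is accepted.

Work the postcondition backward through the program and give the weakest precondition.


Working backward. After the program, the postcondition 2*k - 9 ≤ -2 ∧ e - 2 > 2*k + e + 2 must hold; in canonical form it is 2*k ≤ 7 ∧ 2*k < -4.
Before skip: 2*k ≤ 7 ∧ 2*k < -4
Before k := e: 2*e ≤ 7 ∧ 2*e < -4
Before skip: 2*e ≤ 7 ∧ 2*e < -4
Answer: WP = 2*e ≤ 7 ∧ 2*e < -4


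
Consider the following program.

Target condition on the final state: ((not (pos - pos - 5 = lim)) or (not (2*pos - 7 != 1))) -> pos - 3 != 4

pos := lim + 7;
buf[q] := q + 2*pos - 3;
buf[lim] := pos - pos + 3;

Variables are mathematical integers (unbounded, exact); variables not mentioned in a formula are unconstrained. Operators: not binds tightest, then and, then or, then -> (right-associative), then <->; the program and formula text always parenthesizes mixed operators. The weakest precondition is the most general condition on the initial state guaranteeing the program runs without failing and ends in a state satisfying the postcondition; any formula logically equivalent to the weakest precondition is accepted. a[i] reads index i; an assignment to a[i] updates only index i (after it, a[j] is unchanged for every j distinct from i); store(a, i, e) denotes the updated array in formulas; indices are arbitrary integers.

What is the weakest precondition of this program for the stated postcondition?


Working backward. After the program, the postcondition ((not (pos - pos - 5 = lim)) or (not (2*pos - 7 != 1))) -> pos - 3 != 4 must hold; in canonical form it is ((not (lim = -5)) or (not (2*pos != 8))) -> pos != 7.
Before buf[lim] := pos - pos + 3: ((not (lim = -5)) or (not (2*pos != 8))) -> pos != 7
Before buf[q] := q + 2*pos - 3: ((not (lim = -5)) or (not (2*pos != 8))) -> pos != 7
Before pos := lim + 7: ((not (lim = -5)) or (not (2*lim != -6))) -> lim != 0
Answer: WP = ((not (lim = -5)) or (not (2*lim != -6))) -> lim != 0


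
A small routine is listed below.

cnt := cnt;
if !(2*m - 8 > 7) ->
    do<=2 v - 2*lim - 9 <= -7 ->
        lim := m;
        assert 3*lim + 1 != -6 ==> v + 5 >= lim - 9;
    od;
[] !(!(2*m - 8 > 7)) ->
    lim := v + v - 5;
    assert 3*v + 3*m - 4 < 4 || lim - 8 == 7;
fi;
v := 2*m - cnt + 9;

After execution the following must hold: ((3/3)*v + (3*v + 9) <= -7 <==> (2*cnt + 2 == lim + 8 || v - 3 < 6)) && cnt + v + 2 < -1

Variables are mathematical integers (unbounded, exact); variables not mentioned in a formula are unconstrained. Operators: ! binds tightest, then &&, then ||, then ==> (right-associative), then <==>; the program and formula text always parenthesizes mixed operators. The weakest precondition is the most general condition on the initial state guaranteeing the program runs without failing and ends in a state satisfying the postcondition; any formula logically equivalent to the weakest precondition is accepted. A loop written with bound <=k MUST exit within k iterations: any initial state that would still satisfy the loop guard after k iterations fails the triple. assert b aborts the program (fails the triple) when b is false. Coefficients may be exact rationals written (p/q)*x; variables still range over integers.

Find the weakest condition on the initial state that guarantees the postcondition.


Working backward. After the program, the postcondition ((3/3)*v + (3*v + 9) <= -7 <==> (2*cnt + 2 == lim + 8 || v - 3 < 6)) && cnt + v + 2 < -1 must hold; in canonical form it is (4*v <= -16 <==> (2*cnt == lim + 6 || v < 9)) && cnt + v < -3.
Before v := 2*m - cnt + 9: (8*m <= 4*cnt - 52 <==> (2*cnt == lim + 6 || 2*m < cnt)) && 2*m < -12
Then branch requires (v <= 2*lim + 2 ==> ((3*m != -7 ==> v >= m - 14) && (v <= 2*m + 2 ==> ((3*m != -7 ==> v >= m - 14) && (!(v <= 2*m + 2)) && (8*m <= 4*cnt - 52 <==> (2*cnt == m + 6 || 2*m < cnt)) && 2*m < -12)) && ((!(v <= 2*m + 2)) ==> ((8*m <= 4*cnt - 52 <==> (2*cnt == m + 6 || 2*m < cnt)) && 2*m < -12)))) && ((!(v <= 2*lim + 2)) ==> ((8*m <= 4*cnt - 52 <==> (2*cnt == lim + 6 || 2*m < cnt)) && 2*m < -12)); else branch requires (3*m + 3*v < 8 || 2*v == 20) && (8*m <= 4*cnt - 52 <==> (2*cnt == 2*v + 1 || 2*m < cnt)) && 2*m < -12.
Before the if: ((!(2*m > 15)) ==> ((v <= 2*lim + 2 ==> ((3*m != -7 ==> v >= m - 14) && (v <= 2*m + 2 ==> ((3*m != -7 ==> v >= m - 14) && (!(v <= 2*m + 2)) && (8*m <= 4*cnt - 52 <==> (2*cnt == m + 6 || 2*m < cnt)) && 2*m < -12)) && ((!(v <= 2*m + 2)) ==> ((8*m <= 4*cnt - 52 <==> (2*cnt == m + 6 || 2*m < cnt)) && 2*m < -12)))) && ((!(v <= 2*lim + 2)) ==> ((8*m <= 4*cnt - 52 <==> (2*cnt == lim + 6 || 2*m < cnt)) && 2*m < -12)))) && (2*m > 15 ==> ((3*m + 3*v < 8 || 2*v == 20) && (8*m <= 4*cnt - 52 <==> (2*cnt == 2*v + 1 || 2*m < cnt)) && 2*m < -12))
Before cnt := cnt: ((!(2*m > 15)) ==> ((v <= 2*lim + 2 ==> ((3*m != -7 ==> v >= m - 14) && (v <= 2*m + 2 ==> ((3*m != -7 ==> v >= m - 14) && (!(v <= 2*m + 2)) && (8*m <= 4*cnt - 52 <==> (2*cnt == m + 6 || 2*m < cnt)) && 2*m < -12)) && ((!(v <= 2*m + 2)) ==> ((8*m <= 4*cnt - 52 <==> (2*cnt == m + 6 || 2*m < cnt)) && 2*m < -12)))) && ((!(v <= 2*lim + 2)) ==> ((8*m <= 4*cnt - 52 <==> (2*cnt == lim + 6 || 2*m < cnt)) && 2*m < -12)))) && (2*m > 15 ==> ((3*m + 3*v < 8 || 2*v == 20) && (8*m <= 4*cnt - 52 <==> (2*cnt == 2*v + 1 || 2*m < cnt)) && 2*m < -12))
Answer: WP = ((!(2*m > 15)) ==> ((v <= 2*lim + 2 ==> ((3*m != -7 ==> v >= m - 14) && (v <= 2*m + 2 ==> ((3*m != -7 ==> v >= m - 14) && (!(v <= 2*m + 2)) && (8*m <= 4*cnt - 52 <==> (2*cnt == m + 6 || 2*m < cnt)) && 2*m < -12)) && ((!(v <= 2*m + 2)) ==> ((8*m <= 4*cnt - 52 <==> (2*cnt == m + 6 || 2*m < cnt)) && 2*m < -12)))) && ((!(v <= 2*lim + 2)) ==> ((8*m <= 4*cnt - 52 <==> (2*cnt == lim + 6 || 2*m < cnt)) && 2*m < -12)))) && (2*m > 15 ==> ((3*m + 3*v < 8 || 2*v == 20) && (8*m <= 4*cnt - 52 <==> (2*cnt == 2*v + 1 || 2*m < cnt)) && 2*m < -12))


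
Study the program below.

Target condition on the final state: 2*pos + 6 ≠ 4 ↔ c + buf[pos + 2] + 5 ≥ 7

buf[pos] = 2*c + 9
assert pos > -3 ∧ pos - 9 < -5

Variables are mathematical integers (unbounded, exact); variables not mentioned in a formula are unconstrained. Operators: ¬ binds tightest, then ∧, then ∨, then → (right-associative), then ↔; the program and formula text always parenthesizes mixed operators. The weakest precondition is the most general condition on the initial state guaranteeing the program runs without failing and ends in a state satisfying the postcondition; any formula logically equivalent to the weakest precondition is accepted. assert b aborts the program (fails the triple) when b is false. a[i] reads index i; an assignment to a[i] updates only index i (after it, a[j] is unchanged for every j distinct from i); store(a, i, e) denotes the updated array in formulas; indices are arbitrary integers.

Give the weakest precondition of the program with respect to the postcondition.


Working backward. After the program, the postcondition 2*pos + 6 ≠ 4 ↔ c + buf[pos + 2] + 5 ≥ 7 must hold; in canonical form it is 2*pos ≠ -2 ↔ buf[pos + 2] + c ≥ 2.
Before assert pos > -3 ∧ pos - 9 < -5: pos > -3 ∧ pos < 4 ∧ (2*pos ≠ -2 ↔ buf[pos + 2] + c ≥ 2)
Before buf[pos] := 2*c + 9: pos > -3 ∧ pos < 4 ∧ (2*pos ≠ -2 ↔ store(buf, pos, 2*c + 9)[pos + 2] + c ≥ 2)
Answer: WP = pos > -3 ∧ pos < 4 ∧ (2*pos ≠ -2 ↔ store(buf, pos, 2*c + 9)[pos + 2] + c ≥ 2)


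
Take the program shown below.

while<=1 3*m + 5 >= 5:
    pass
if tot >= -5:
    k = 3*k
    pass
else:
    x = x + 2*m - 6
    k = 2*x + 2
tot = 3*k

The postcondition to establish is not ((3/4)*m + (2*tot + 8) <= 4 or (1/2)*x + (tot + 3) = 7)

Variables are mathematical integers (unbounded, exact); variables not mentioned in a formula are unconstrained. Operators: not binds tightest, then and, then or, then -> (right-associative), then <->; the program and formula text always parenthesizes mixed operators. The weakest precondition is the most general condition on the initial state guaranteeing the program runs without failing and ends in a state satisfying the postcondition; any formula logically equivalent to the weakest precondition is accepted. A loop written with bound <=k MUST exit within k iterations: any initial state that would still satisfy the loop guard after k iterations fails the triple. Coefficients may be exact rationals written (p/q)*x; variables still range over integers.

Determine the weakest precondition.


Working backward. After the program, the postcondition not ((3/4)*m + (2*tot + 8) <= 4 or (1/2)*x + (tot + 3) = 7) must hold; in canonical form it is not ((3/4)*m + 2*tot <= -4 or tot + (1/2)*x = 4).
Before tot := 3*k: not (6*k + (3/4)*m <= -4 or 3*k + (1/2)*x = 4)
Then branch requires not (18*k + (3/4)*m <= -4 or 9*k + (1/2)*x = 4); else branch requires not ((99/4)*m + 12*x <= 56 or 13*m + (13/2)*x = 37).
Before the if: (tot >= -5 -> (not (18*k + (3/4)*m <= -4 or 9*k + (1/2)*x = 4))) and ((not (tot >= -5)) -> (not ((99/4)*m + 12*x <= 56 or 13*m + (13/2)*x = 37)))
Before the loop (bound <=1), unroll the exhaustion recursion (WP_0 = exit-now case; WP_j = one more guarded iteration, up to j = 1):
  WP_0: (not (3*m >= 0)) and (tot >= -5 -> (not (18*k + (3/4)*m <= -4 or 9*k + (1/2)*x = 4))) and ((not (tot >= -5)) -> (not ((99/4)*m + 12*x <= 56 or 13*m + (13/2)*x = 37)))
  WP_1: (3*m >= 0 -> ((not (3*m >= 0)) and (tot >= -5 -> (not (18*k + (3/4)*m <= -4 or 9*k + (1/2)*x = 4))) and ((not (tot >= -5)) -> (not ((99/4)*m + 12*x <= 56 or 13*m + (13/2)*x = 37))))) and ((not (3*m >= 0)) -> ((tot >= -5 -> (not (18*k + (3/4)*m <= -4 or 9*k + (1/2)*x = 4))) and ((not (tot >= -5)) -> (not ((99/4)*m + 12*x <= 56 or 13*m + (13/2)*x = 37)))))
So before the loop: (3*m >= 0 -> ((not (3*m >= 0)) and (tot >= -5 -> (not (18*k + (3/4)*m <= -4 or 9*k + (1/2)*x = 4))) and ((not (tot >= -5)) -> (not ((99/4)*m + 12*x <= 56 or 13*m + (13/2)*x = 37))))) and ((not (3*m >= 0)) -> ((tot >= -5 -> (not (18*k + (3/4)*m <= -4 or 9*k + (1/2)*x = 4))) and ((not (tot >= -5)) -> (not ((99/4)*m + 12*x <= 56 or 13*m + (13/2)*x = 37)))))
Answer: WP = (3*m >= 0 -> ((not (3*m >= 0)) and (tot >= -5 -> (not (18*k + (3/4)*m <= -4 or 9*k + (1/2)*x = 4))) and ((not (tot >= -5)) -> (not ((99/4)*m + 12*x <= 56 or 13*m + (13/2)*x = 37))))) and ((not (3*m >= 0)) -> ((tot >= -5 -> (not (18*k + (3/4)*m <= -4 or 9*k + (1/2)*x = 4))) and ((not (tot >= -5)) -> (not ((99/4)*m + 12*x <= 56 or 13*m + (13/2)*x = 37)))))


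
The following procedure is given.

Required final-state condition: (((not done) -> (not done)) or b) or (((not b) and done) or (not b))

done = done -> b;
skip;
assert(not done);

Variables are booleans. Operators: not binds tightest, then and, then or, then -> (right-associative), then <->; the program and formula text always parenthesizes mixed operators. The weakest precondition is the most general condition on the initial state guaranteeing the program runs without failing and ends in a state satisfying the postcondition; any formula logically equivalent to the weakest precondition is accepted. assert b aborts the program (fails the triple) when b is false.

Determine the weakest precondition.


Working backward. After the program, the postcondition (((not done) -> (not done)) or b) or (((not b) and done) or (not b)) must hold; in canonical form it is true.
Before assert not done: not done
Before skip: not done
Before done := done -> b: not (done -> b)
Answer: WP = not (done -> b)


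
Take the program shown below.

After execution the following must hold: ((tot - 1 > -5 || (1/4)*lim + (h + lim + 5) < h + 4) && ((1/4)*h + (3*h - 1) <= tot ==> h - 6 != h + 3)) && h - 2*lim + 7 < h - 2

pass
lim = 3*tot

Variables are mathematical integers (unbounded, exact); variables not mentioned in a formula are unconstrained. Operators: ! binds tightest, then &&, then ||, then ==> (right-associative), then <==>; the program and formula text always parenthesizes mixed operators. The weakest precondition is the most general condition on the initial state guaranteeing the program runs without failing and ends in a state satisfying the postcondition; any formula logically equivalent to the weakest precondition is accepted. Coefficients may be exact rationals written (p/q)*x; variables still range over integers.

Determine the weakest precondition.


Working backward. After the program, the postcondition ((tot - 1 > -5 || (1/4)*lim + (h + lim + 5) < h + 4) && ((1/4)*h + (3*h - 1) <= tot ==> h - 6 != h + 3)) && h - 2*lim + 7 < h - 2 must hold; in canonical form it is (tot > -4 || (5/4)*lim < -1) && 2*lim > 9.
Before lim := 3*tot: (tot > -4 || (15/4)*tot < -1) && 6*tot > 9
Before skip: (tot > -4 || (15/4)*tot < -1) && 6*tot > 9
Answer: WP = (tot > -4 || (15/4)*tot < -1) && 6*tot > 9


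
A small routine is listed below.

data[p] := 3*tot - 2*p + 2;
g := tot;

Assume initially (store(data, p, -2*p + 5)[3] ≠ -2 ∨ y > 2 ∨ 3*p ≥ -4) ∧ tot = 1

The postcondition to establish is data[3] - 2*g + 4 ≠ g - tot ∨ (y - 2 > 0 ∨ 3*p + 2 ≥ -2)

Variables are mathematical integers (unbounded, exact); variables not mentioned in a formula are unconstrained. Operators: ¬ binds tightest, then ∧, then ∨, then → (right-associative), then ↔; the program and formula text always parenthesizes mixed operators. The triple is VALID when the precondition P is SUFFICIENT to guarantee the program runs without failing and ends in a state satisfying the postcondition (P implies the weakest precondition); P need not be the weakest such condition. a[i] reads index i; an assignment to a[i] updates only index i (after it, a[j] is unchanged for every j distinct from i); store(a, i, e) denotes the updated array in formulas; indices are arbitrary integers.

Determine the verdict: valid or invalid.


Working backward. After the program, the postcondition data[3] - 2*g + 4 ≠ g - tot ∨ (y - 2 > 0 ∨ 3*p + 2 ≥ -2) must hold; in canonical form it is data[3] + tot ≠ 3*g - 4 ∨ y > 2 ∨ 3*p ≥ -4.
Before g := tot: data[3] ≠ 2*tot - 4 ∨ y > 2 ∨ 3*p ≥ -4
Before data[p] := 3*tot - 2*p + 2: store(data, p, -2*p + 3*tot + 2)[3] ≠ 2*tot - 4 ∨ y > 2 ∨ 3*p ≥ -4
The weakest precondition is store(data, p, -2*p + 3*tot + 2)[3] ≠ 2*tot - 4 ∨ y > 2 ∨ 3*p ≥ -4.
Check whether (store(data, p, -2*p + 5)[3] ≠ -2 ∨ y > 2 ∨ 3*p ≥ -4) ∧ tot = 1 implies it.
Every state satisfying the precondition satisfies the weakest precondition: the implication holds.
Answer: valid


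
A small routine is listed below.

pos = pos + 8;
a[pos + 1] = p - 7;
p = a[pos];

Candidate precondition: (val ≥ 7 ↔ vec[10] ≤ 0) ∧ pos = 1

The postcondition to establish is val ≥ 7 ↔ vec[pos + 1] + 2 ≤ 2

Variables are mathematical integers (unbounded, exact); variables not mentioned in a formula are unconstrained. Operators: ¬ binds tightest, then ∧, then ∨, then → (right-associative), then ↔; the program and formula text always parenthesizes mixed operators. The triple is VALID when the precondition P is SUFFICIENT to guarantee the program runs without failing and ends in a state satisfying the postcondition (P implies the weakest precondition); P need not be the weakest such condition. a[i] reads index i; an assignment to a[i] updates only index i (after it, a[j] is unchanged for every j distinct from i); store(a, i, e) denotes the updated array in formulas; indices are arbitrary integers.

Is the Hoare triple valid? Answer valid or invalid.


Working backward. After the program, the postcondition val ≥ 7 ↔ vec[pos + 1] + 2 ≤ 2 must hold; in canonical form it is val ≥ 7 ↔ vec[pos + 1] ≤ 0.
Before p := a[pos]: val ≥ 7 ↔ vec[pos + 1] ≤ 0
Before a[pos + 1] := p - 7: val ≥ 7 ↔ vec[pos + 1] ≤ 0
Before pos := pos + 8: val ≥ 7 ↔ vec[pos + 9] ≤ 0
The weakest precondition is val ≥ 7 ↔ vec[pos + 9] ≤ 0.
Check whether (val ≥ 7 ↔ vec[10] ≤ 0) ∧ pos = 1 implies it.
Every state satisfying the precondition satisfies the weakest precondition: the implication holds.
Answer: valid


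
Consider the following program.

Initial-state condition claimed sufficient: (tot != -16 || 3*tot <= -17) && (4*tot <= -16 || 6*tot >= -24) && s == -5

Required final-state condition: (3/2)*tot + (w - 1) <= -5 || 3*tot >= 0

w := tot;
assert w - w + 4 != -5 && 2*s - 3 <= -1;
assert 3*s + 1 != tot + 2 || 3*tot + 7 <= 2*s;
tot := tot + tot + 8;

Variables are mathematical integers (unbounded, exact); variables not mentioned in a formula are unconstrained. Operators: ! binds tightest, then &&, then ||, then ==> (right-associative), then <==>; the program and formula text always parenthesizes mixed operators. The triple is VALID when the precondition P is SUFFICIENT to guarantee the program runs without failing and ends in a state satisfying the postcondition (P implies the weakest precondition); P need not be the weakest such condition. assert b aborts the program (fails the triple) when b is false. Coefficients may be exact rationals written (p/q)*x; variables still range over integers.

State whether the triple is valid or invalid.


Working backward. After the program, the postcondition (3/2)*tot + (w - 1) <= -5 || 3*tot >= 0 must hold; in canonical form it is (3/2)*tot + w <= -4 || 3*tot >= 0.
Before tot := tot + tot + 8: 3*tot + w <= -16 || 6*tot >= -24
Before assert 3*s + 1 != tot + 2 || 3*tot + 7 <= 2*s: (3*s != tot + 1 || 3*tot <= 2*s - 7) && (3*tot + w <= -16 || 6*tot >= -24)
Before assert w - w + 4 != -5 && 2*s - 3 <= -1: 2*s <= 2 && (3*s != tot + 1 || 3*tot <= 2*s - 7) && (3*tot + w <= -16 || 6*tot >= -24)
Before w := tot: 2*s <= 2 && (3*s != tot + 1 || 3*tot <= 2*s - 7) && (4*tot <= -16 || 6*tot >= -24)
The weakest precondition is 2*s <= 2 && (3*s != tot + 1 || 3*tot <= 2*s - 7) && (4*tot <= -16 || 6*tot >= -24).
Check whether (tot != -16 || 3*tot <= -17) && (4*tot <= -16 || 6*tot >= -24) && s == -5 implies it.
Every state satisfying the precondition satisfies the weakest precondition: the implication holds.
Answer: valid


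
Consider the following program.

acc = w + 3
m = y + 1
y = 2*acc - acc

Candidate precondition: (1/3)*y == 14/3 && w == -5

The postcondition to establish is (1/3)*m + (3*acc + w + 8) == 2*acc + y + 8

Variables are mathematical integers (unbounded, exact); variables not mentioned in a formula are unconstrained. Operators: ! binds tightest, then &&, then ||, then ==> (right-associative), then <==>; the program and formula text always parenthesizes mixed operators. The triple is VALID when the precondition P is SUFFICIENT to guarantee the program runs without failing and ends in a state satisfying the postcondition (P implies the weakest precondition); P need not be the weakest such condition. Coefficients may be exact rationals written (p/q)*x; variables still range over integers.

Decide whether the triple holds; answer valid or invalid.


Working backward. After the program, the postcondition (1/3)*m + (3*acc + w + 8) == 2*acc + y + 8 must hold; in canonical form it is acc + (1/3)*m + w == y.
Before y := 2*acc - acc: (1/3)*m + w == 0
Before m := y + 1: w + (1/3)*y == -1/3
Before acc := w + 3: w + (1/3)*y == -1/3
The weakest precondition is w + (1/3)*y == -1/3.
Check whether (1/3)*y == 14/3 && w == -5 implies it.
Every state satisfying the precondition satisfies the weakest precondition: the implication holds.
Answer: valid


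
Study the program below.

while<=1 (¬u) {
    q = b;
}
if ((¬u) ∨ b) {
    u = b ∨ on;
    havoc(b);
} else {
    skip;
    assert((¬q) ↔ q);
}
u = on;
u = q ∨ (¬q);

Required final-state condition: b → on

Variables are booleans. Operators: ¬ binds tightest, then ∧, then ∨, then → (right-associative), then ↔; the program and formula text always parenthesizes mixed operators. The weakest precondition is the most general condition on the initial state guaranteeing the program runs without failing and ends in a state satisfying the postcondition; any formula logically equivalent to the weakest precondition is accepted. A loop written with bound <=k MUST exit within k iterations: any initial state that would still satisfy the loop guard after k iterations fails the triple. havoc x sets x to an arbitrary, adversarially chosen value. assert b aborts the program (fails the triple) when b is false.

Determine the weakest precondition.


Working backward. After the program, b → on must hold.
Before u := q ∨ (¬q): b → on
Before u := on: b → on
Then branch requires on; else branch requires ((¬q) ↔ q) ∧ (b → on).
Before the if: (((¬u) ∨ b) → on) ∧ ((¬((¬u) ∨ b)) → (((¬q) ↔ q) ∧ (b → on)))
Before the loop (bound <=1), unroll the exhaustion recursion (WP_0 = exit-now case; WP_j = one more guarded iteration, up to j = 1):
  WP_0: u ∧ (((¬u) ∨ b) → on) ∧ ((¬((¬u) ∨ b)) → (((¬q) ↔ q) ∧ (b → on)))
  WP_1: ((¬u) → (u ∧ (((¬u) ∨ b) → on) ∧ ((¬((¬u) ∨ b)) → (((¬b) ↔ b) ∧ (b → on))))) ∧ (u → ((((¬u) ∨ b) → on) ∧ ((¬((¬u) ∨ b)) → (((¬q) ↔ q) ∧ (b → on)))))
So before the loop: ((¬u) → (u ∧ (((¬u) ∨ b) → on) ∧ ((¬((¬u) ∨ b)) → (((¬b) ↔ b) ∧ (b → on))))) ∧ (u → ((((¬u) ∨ b) → on) ∧ ((¬((¬u) ∨ b)) → (((¬q) ↔ q) ∧ (b → on)))))
Answer: WP = ((¬u) → (u ∧ (((¬u) ∨ b) → on) ∧ ((¬((¬u) ∨ b)) → (((¬b) ↔ b) ∧ (b → on))))) ∧ (u → ((((¬u) ∨ b) → on) ∧ ((¬((¬u) ∨ b)) → (((¬q) ↔ q) ∧ (b → on)))))
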